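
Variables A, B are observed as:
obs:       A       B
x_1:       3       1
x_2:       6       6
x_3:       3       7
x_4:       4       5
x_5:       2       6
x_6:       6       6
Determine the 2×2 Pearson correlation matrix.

Step 1 — column means:
  mean(A) = (3 + 6 + 3 + 4 + 2 + 6) / 6 = 24/6 = 4
  mean(B) = (1 + 6 + 7 + 5 + 6 + 6) / 6 = 31/6 = 5.1667

Step 2 — sample variances and covariances s[i,j] = (1/(n-1)) · Σ_k (x_{k,i} - mean_i) · (x_{k,j} - mean_j), with n-1 = 5:
  s[A,A] = ((-1)·(-1) + (2)·(2) + (-1)·(-1) + (0)·(0) + (-2)·(-2) + (2)·(2)) / 5 = 14/5 = 2.8
  s[A,B] = ((-1)·(-4.1667) + (2)·(0.8333) + (-1)·(1.8333) + (0)·(-0.1667) + (-2)·(0.8333) + (2)·(0.8333)) / 5 = 4/5 = 0.8
  s[B,B] = ((-4.1667)·(-4.1667) + (0.8333)·(0.8333) + (1.8333)·(1.8333) + (-0.1667)·(-0.1667) + (0.8333)·(0.8333) + (0.8333)·(0.8333)) / 5 = 22.8333/5 = 4.5667
  Sample standard deviations s_i = √(s[i,i]):
  s(A) = √(2.8) = 1.6733
  s(B) = √(4.5667) = 2.137

Step 3 — r_{ij} = s_{ij} / (s_i · s_j):
  r[A,A] = 1 (diagonal).
  r[A,B] = 0.8 / (1.6733 · 2.137) = 0.8 / 3.5758 = 0.2237
  r[B,B] = 1 (diagonal).

R is symmetric with unit diagonal. Assembling:

R = [[1, 0.2237],
 [0.2237, 1]]


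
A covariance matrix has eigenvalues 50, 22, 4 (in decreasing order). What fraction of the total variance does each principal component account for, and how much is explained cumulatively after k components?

Step 1 — total variance = trace(Sigma) = Σ λ_i = 50 + 22 + 4 = 76.

Step 2 — fraction explained by component i = λ_i / Σ λ:
  PC1: 50/76 = 0.6579
  PC2: 22/76 = 0.2895
  PC3: 4/76 = 0.0526

Step 3 — cumulative fraction after k components = (λ_1 + ... + λ_k) / Σ λ:
  k = 1: 50/76 = 0.6579
  k = 2: (50 + 22)/76 = 72/76 = 0.9474
  k = 3: (50 + 22 + 4)/76 = 76/76 = 1

Summary (fraction, with percent):

explained: PC1 0.6579 (65.79%), PC2 0.2895 (28.95%), PC3 0.0526 (5.26%);  cumulative: 0.6579, 0.9474, 1


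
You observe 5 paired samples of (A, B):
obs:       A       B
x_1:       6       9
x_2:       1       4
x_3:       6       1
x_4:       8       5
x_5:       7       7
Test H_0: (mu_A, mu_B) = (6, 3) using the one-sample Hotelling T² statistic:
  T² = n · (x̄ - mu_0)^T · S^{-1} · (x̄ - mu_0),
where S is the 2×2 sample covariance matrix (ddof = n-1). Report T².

Step 1 — sample mean vector:
  mean(A) = (6 + 1 + 6 + 8 + 7) / 5 = 28/5 = 5.6
  mean(B) = (9 + 4 + 1 + 5 + 7) / 5 = 26/5 = 5.2
  x̄ = (5.6, 5.2),  deviation x̄ - mu_0 = (5.6, 5.2) - (6, 3) = (-0.4, 2.2).

Step 2 — sample covariance matrix, S[i,j] = (1/(n-1)) · Σ_k (x_{k,i} - mean_i) · (x_{k,j} - mean_j), divisor n-1 = 4:
  S[A,A] = ((0.4)·(0.4) + (-4.6)·(-4.6) + (0.4)·(0.4) + (2.4)·(2.4) + (1.4)·(1.4)) / 4 = 29.2/4 = 7.3
  S[A,B] = ((0.4)·(3.8) + (-4.6)·(-1.2) + (0.4)·(-4.2) + (2.4)·(-0.2) + (1.4)·(1.8)) / 4 = 7.4/4 = 1.85
  S[B,B] = ((3.8)·(3.8) + (-1.2)·(-1.2) + (-4.2)·(-4.2) + (-0.2)·(-0.2) + (1.8)·(1.8)) / 4 = 36.8/4 = 9.2
  S = [[7.3, 1.85],
 [1.85, 9.2]].

Step 3 — invert S. det(S) = 7.3·9.2 - (1.85)² = 63.7375.
  S^{-1} = (1/det) · [[d, -b], [-b, a]] = [[0.1443, -0.029],
 [-0.029, 0.1145]].

Step 4 — quadratic form (x̄ - mu_0)^T · S^{-1} · (x̄ - mu_0):
  S^{-1} · (x̄ - mu_0) = (-0.1216, 0.2636),
  (x̄ - mu_0)^T · [...] = (-0.4)·(-0.1216) + (2.2)·(0.2636) = 0.6285.

Step 5 — scale by n: T² = 5 · 0.6285 = 3.1426.

T² ≈ 3.1426


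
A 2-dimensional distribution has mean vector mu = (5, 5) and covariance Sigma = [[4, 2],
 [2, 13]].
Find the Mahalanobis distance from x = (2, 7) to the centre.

Step 1 — centre the observation: (x - mu) = (-3, 2).

Step 2 — invert Sigma. det(Sigma) = 4·13 - (2)² = 48.
  Sigma^{-1} = (1/det) · [[d, -b], [-b, a]] = [[0.2708, -0.0417],
 [-0.0417, 0.0833]].

Step 3 — form the quadratic (x - mu)^T · Sigma^{-1} · (x - mu):
  Sigma^{-1} · (x - mu) = (-0.8958, 0.2917).
  (x - mu)^T · [Sigma^{-1} · (x - mu)] = (-3)·(-0.8958) + (2)·(0.2917) = 3.2708.

Step 4 — take square root: d = √(3.2708) ≈ 1.8085.

d(x, mu) = √(3.2708) ≈ 1.8085


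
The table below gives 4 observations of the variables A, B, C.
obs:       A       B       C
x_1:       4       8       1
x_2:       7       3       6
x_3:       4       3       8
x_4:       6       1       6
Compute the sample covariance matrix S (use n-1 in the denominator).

Step 1 — column means:
  mean(A) = (4 + 7 + 4 + 6) / 4 = 21/4 = 5.25
  mean(B) = (8 + 3 + 3 + 1) / 4 = 15/4 = 3.75
  mean(C) = (1 + 6 + 8 + 6) / 4 = 21/4 = 5.25

Step 2 — sample covariance S[i,j] = (1/(n-1)) · Σ_k (x_{k,i} - mean_i) · (x_{k,j} - mean_j), with n-1 = 3.
  S[A,A] = ((-1.25)·(-1.25) + (1.75)·(1.75) + (-1.25)·(-1.25) + (0.75)·(0.75)) / 3 = 6.75/3 = 2.25
  S[A,B] = ((-1.25)·(4.25) + (1.75)·(-0.75) + (-1.25)·(-0.75) + (0.75)·(-2.75)) / 3 = -7.75/3 = -2.5833
  S[A,C] = ((-1.25)·(-4.25) + (1.75)·(0.75) + (-1.25)·(2.75) + (0.75)·(0.75)) / 3 = 3.75/3 = 1.25
  S[B,B] = ((4.25)·(4.25) + (-0.75)·(-0.75) + (-0.75)·(-0.75) + (-2.75)·(-2.75)) / 3 = 26.75/3 = 8.9167
  S[B,C] = ((4.25)·(-4.25) + (-0.75)·(0.75) + (-0.75)·(2.75) + (-2.75)·(0.75)) / 3 = -22.75/3 = -7.5833
  S[C,C] = ((-4.25)·(-4.25) + (0.75)·(0.75) + (2.75)·(2.75) + (0.75)·(0.75)) / 3 = 26.75/3 = 8.9167

S is symmetric (S[j,i] = S[i,j]). Assembling:

S = [[2.25, -2.5833, 1.25],
 [-2.5833, 8.9167, -7.5833],
 [1.25, -7.5833, 8.9167]]


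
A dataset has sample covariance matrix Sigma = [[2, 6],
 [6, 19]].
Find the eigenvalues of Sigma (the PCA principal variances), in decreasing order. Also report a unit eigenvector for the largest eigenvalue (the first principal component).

Step 1 — characteristic polynomial of 2×2 Sigma:
  det(Sigma - λI) = λ² - trace · λ + det = 0.
  trace = 2 + 19 = 21, det = 2·19 - (6)² = 2.
Step 2 — discriminant:
  Δ = trace² - 4·det = 441 - 8 = 433.
Step 3 — eigenvalues:
  λ = (trace ± √Δ)/2 = (21 ± 20.8087)/2,
  λ_1 = 20.9043,  λ_2 = 0.0957.

Step 4 — unit eigenvector for λ_1: solve (Sigma - λ_1 I)v = 0. First row:
  (2 - 20.9043)·v_x + (6)·v_y = 0, i.e. (-18.9043)·v_x + (6)·v_y = 0,
  so v ∝ (b, λ_1 - a) = (6, 18.9043) = u.
  ||u|| = √((6)² + (18.9043)²) = √(393.3735) ≈ 19.8336,
  v_1 = u/||u|| ≈ (0.3025, 0.9531) (||v_1|| = 1).

λ_1 = 20.9043,  λ_2 = 0.0957;  v_1 ≈ (0.3025, 0.9531)


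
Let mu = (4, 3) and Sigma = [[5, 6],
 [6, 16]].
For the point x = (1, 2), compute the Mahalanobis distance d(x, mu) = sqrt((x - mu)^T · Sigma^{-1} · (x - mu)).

Step 1 — centre the observation: (x - mu) = (-3, -1).

Step 2 — invert Sigma. det(Sigma) = 5·16 - (6)² = 44.
  Sigma^{-1} = (1/det) · [[d, -b], [-b, a]] = [[0.3636, -0.1364],
 [-0.1364, 0.1136]].

Step 3 — form the quadratic (x - mu)^T · Sigma^{-1} · (x - mu):
  Sigma^{-1} · (x - mu) = (-0.9545, 0.2955).
  (x - mu)^T · [Sigma^{-1} · (x - mu)] = (-3)·(-0.9545) + (-1)·(0.2955) = 2.5682.

Step 4 — take square root: d = √(2.5682) ≈ 1.6026.

d(x, mu) = √(2.5682) ≈ 1.6026


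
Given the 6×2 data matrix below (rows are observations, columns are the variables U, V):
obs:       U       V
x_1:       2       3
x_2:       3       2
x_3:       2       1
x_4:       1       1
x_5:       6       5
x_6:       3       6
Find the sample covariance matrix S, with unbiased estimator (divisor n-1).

Step 1 — column means:
  mean(U) = (2 + 3 + 2 + 1 + 6 + 3) / 6 = 17/6 = 2.8333
  mean(V) = (3 + 2 + 1 + 1 + 5 + 6) / 6 = 18/6 = 3

Step 2 — sample covariance S[i,j] = (1/(n-1)) · Σ_k (x_{k,i} - mean_i) · (x_{k,j} - mean_j), with n-1 = 5.
  S[U,U] = ((-0.8333)·(-0.8333) + (0.1667)·(0.1667) + (-0.8333)·(-0.8333) + (-1.8333)·(-1.8333) + (3.1667)·(3.1667) + (0.1667)·(0.1667)) / 5 = 14.8333/5 = 2.9667
  S[U,V] = ((-0.8333)·(0) + (0.1667)·(-1) + (-0.8333)·(-2) + (-1.8333)·(-2) + (3.1667)·(2) + (0.1667)·(3)) / 5 = 12/5 = 2.4
  S[V,V] = ((0)·(0) + (-1)·(-1) + (-2)·(-2) + (-2)·(-2) + (2)·(2) + (3)·(3)) / 5 = 22/5 = 4.4

S is symmetric (S[j,i] = S[i,j]). Assembling:

S = [[2.9667, 2.4],
 [2.4, 4.4]]


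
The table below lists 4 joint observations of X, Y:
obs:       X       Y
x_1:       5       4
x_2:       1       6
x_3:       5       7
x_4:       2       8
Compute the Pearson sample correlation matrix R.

Step 1 — column means:
  mean(X) = (5 + 1 + 5 + 2) / 4 = 13/4 = 3.25
  mean(Y) = (4 + 6 + 7 + 8) / 4 = 25/4 = 6.25

Step 2 — sample variances and covariances s[i,j] = (1/(n-1)) · Σ_k (x_{k,i} - mean_i) · (x_{k,j} - mean_j), with n-1 = 3:
  s[X,X] = ((1.75)·(1.75) + (-2.25)·(-2.25) + (1.75)·(1.75) + (-1.25)·(-1.25)) / 3 = 12.75/3 = 4.25
  s[X,Y] = ((1.75)·(-2.25) + (-2.25)·(-0.25) + (1.75)·(0.75) + (-1.25)·(1.75)) / 3 = -4.25/3 = -1.4167
  s[Y,Y] = ((-2.25)·(-2.25) + (-0.25)·(-0.25) + (0.75)·(0.75) + (1.75)·(1.75)) / 3 = 8.75/3 = 2.9167
  Sample standard deviations s_i = √(s[i,i]):
  s(X) = √(4.25) = 2.0616
  s(Y) = √(2.9167) = 1.7078

Step 3 — r_{ij} = s_{ij} / (s_i · s_j):
  r[X,X] = 1 (diagonal).
  r[X,Y] = -1.4167 / (2.0616 · 1.7078) = -1.4167 / 3.5208 = -0.4024
  r[Y,Y] = 1 (diagonal).

R is symmetric with unit diagonal. Assembling:

R = [[1, -0.4024],
 [-0.4024, 1]]


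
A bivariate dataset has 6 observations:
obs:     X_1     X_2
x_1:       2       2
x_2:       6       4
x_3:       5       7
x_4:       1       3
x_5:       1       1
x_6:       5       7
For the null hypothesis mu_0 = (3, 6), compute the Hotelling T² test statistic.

Step 1 — sample mean vector:
  mean(X_1) = (2 + 6 + 5 + 1 + 1 + 5) / 6 = 20/6 = 3.3333
  mean(X_2) = (2 + 4 + 7 + 3 + 1 + 7) / 6 = 24/6 = 4
  x̄ = (3.3333, 4),  deviation x̄ - mu_0 = (3.3333, 4) - (3, 6) = (0.3333, -2).

Step 2 — sample covariance matrix, S[i,j] = (1/(n-1)) · Σ_k (x_{k,i} - mean_i) · (x_{k,j} - mean_j), divisor n-1 = 5:
  S[X_1,X_1] = ((-1.3333)·(-1.3333) + (2.6667)·(2.6667) + (1.6667)·(1.6667) + (-2.3333)·(-2.3333) + (-2.3333)·(-2.3333) + (1.6667)·(1.6667)) / 5 = 25.3333/5 = 5.0667
  S[X_1,X_2] = ((-1.3333)·(-2) + (2.6667)·(0) + (1.6667)·(3) + (-2.3333)·(-1) + (-2.3333)·(-3) + (1.6667)·(3)) / 5 = 22/5 = 4.4
  S[X_2,X_2] = ((-2)·(-2) + (0)·(0) + (3)·(3) + (-1)·(-1) + (-3)·(-3) + (3)·(3)) / 5 = 32/5 = 6.4
  S = [[5.0667, 4.4],
 [4.4, 6.4]].

Step 3 — invert S. det(S) = 5.0667·6.4 - (4.4)² = 13.0667.
  S^{-1} = (1/det) · [[d, -b], [-b, a]] = [[0.4898, -0.3367],
 [-0.3367, 0.3878]].

Step 4 — quadratic form (x̄ - mu_0)^T · S^{-1} · (x̄ - mu_0):
  S^{-1} · (x̄ - mu_0) = (0.8367, -0.8878),
  (x̄ - mu_0)^T · [...] = (0.3333)·(0.8367) + (-2)·(-0.8878) = 2.0544.

Step 5 — scale by n: T² = 6 · 2.0544 = 12.3265.

T² ≈ 12.3265


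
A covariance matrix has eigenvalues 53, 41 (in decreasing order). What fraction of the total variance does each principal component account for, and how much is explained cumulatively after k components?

Step 1 — total variance = trace(Sigma) = Σ λ_i = 53 + 41 = 94.

Step 2 — fraction explained by component i = λ_i / Σ λ:
  PC1: 53/94 = 0.5638
  PC2: 41/94 = 0.4362

Step 3 — cumulative fraction after k components = (λ_1 + ... + λ_k) / Σ λ:
  k = 1: 53/94 = 0.5638
  k = 2: (53 + 41)/94 = 94/94 = 1

Summary (fraction, with percent):

explained: PC1 0.5638 (56.38%), PC2 0.4362 (43.62%);  cumulative: 0.5638, 1


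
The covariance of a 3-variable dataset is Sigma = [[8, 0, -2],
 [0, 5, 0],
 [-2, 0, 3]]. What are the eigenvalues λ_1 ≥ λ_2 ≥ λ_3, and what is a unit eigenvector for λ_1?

Step 1 — characteristic polynomial p(λ) = det(λI - Sigma) = λ³ - tr·λ² + c_1·λ - det, where tr = trace, c_1 = sum of the principal 2×2 minors, det = det(Sigma):
  tr = 8 + 5 + 3 = 16,
  c_1 = (8·5 - (0)²) + (8·3 - (-2)²) + (5·3 - (0)²) = 40 + 20 + 15 = 75,
  det = 8·(5·3 - (0)²) - (0)·((0)·3 - (0)·(-2)) + (-2)·((0)·(0) - 5·(-2)) = 8·(15) - (0)·(0) + (-2)·(10) = 100.
  So p(λ) = λ³ - 16λ² + 75λ - 100.
Step 2 — look for an integer root (rational root theorem: any rational root is an integer divisor of 100). Testing λ = 5:
  p(5) = 125 - 400 + 375 - 100 = 0  ✓
  Dividing out (λ - 5): p(λ) = (λ - 5)(λ² - 11λ + 20).
Step 3 — remaining eigenvalues from the quadratic λ² - 11λ + 20 = 0:
  Δ = 11² - 4·20 = 121 - 80 = 41,  λ = (11 ± √41)/2 = (11 ± 6.4031)/2 ≈ 8.7016 or 2.2984.
  Sorted: λ_1 = 8.7016,  λ_2 = 5,  λ_3 = 2.2984  (check: sum = 16 = tr ✓).

Step 4 — unit eigenvector for λ_1 ≈ 8.7016: v spans the null space of (Sigma - λ_1 I), whose rows are
  r_1 = (-0.7016, 0, -2),  r_2 = (0, -3.7016, 0),  r_3 = (-2, 0, -5.7016).
  v is orthogonal to every row, so take v ∝ r_1 × r_2 = ((0)·(0) - (-2)·(-3.7016), (-2)·(0) - (-0.7016)·(0), (-0.7016)·(-3.7016) - (0)·(0)) ≈ (-7.4031, 0, 2.5969).
  Rescale (multiply by -1 so the first nonzero entry is positive): u = (7.4031, 0, -2.5969).
  ||u|| = √((7.4031)² + (0)² + (-2.5969)²) = √(61.55) ≈ 7.8454,  v_1 = u/||u|| ≈ (0.9436, 0, -0.331) (||v_1|| = 1).

λ_1 = 8.7016,  λ_2 = 5,  λ_3 = 2.2984;  v_1 ≈ (0.9436, 0, -0.331)


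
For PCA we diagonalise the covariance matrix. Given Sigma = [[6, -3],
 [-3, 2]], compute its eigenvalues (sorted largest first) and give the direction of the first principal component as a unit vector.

Step 1 — characteristic polynomial of 2×2 Sigma:
  det(Sigma - λI) = λ² - trace · λ + det = 0.
  trace = 6 + 2 = 8, det = 6·2 - (-3)² = 3.
Step 2 — discriminant:
  Δ = trace² - 4·det = 64 - 12 = 52.
Step 3 — eigenvalues:
  λ = (trace ± √Δ)/2 = (8 ± 7.2111)/2,
  λ_1 = 7.6056,  λ_2 = 0.3944.

Step 4 — unit eigenvector for λ_1: solve (Sigma - λ_1 I)v = 0. First row:
  (6 - 7.6056)·v_x + (-3)·v_y = 0, i.e. (-1.6056)·v_x + (-3)·v_y = 0,
  so v ∝ (b, λ_1 - a) = (-3, 1.6056); multiply by -1 so the first entry is positive: u = (3, -1.6056).
  ||u|| = √((3)² + (-1.6056)²) = √(11.5778) ≈ 3.4026,
  v_1 = u/||u|| ≈ (0.8817, -0.4719) (||v_1|| = 1).

λ_1 = 7.6056,  λ_2 = 0.3944;  v_1 ≈ (0.8817, -0.4719)


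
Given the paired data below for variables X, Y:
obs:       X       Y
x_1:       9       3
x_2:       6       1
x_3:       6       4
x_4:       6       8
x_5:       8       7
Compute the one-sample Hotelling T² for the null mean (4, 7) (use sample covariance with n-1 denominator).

Step 1 — sample mean vector:
  mean(X) = (9 + 6 + 6 + 6 + 8) / 5 = 35/5 = 7
  mean(Y) = (3 + 1 + 4 + 8 + 7) / 5 = 23/5 = 4.6
  x̄ = (7, 4.6),  deviation x̄ - mu_0 = (7, 4.6) - (4, 7) = (3, -2.4).

Step 2 — sample covariance matrix, S[i,j] = (1/(n-1)) · Σ_k (x_{k,i} - mean_i) · (x_{k,j} - mean_j), divisor n-1 = 4:
  S[X,X] = ((2)·(2) + (-1)·(-1) + (-1)·(-1) + (-1)·(-1) + (1)·(1)) / 4 = 8/4 = 2
  S[X,Y] = ((2)·(-1.6) + (-1)·(-3.6) + (-1)·(-0.6) + (-1)·(3.4) + (1)·(2.4)) / 4 = 0/4 = 0
  S[Y,Y] = ((-1.6)·(-1.6) + (-3.6)·(-3.6) + (-0.6)·(-0.6) + (3.4)·(3.4) + (2.4)·(2.4)) / 4 = 33.2/4 = 8.3
  S = [[2, 0],
 [0, 8.3]].

Step 3 — invert S. det(S) = 2·8.3 - (0)² = 16.6.
  S^{-1} = (1/det) · [[d, -b], [-b, a]] = [[0.5, 0],
 [0, 0.1205]].

Step 4 — quadratic form (x̄ - mu_0)^T · S^{-1} · (x̄ - mu_0):
  S^{-1} · (x̄ - mu_0) = (1.5, -0.2892),
  (x̄ - mu_0)^T · [...] = (3)·(1.5) + (-2.4)·(-0.2892) = 5.194.

Step 5 — scale by n: T² = 5 · 5.194 = 25.9699.

T² ≈ 25.9699


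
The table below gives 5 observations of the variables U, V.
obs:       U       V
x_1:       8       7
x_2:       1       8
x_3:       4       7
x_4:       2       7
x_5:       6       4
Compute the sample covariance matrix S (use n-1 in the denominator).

Step 1 — column means:
  mean(U) = (8 + 1 + 4 + 2 + 6) / 5 = 21/5 = 4.2
  mean(V) = (7 + 8 + 7 + 7 + 4) / 5 = 33/5 = 6.6

Step 2 — sample covariance S[i,j] = (1/(n-1)) · Σ_k (x_{k,i} - mean_i) · (x_{k,j} - mean_j), with n-1 = 4.
  S[U,U] = ((3.8)·(3.8) + (-3.2)·(-3.2) + (-0.2)·(-0.2) + (-2.2)·(-2.2) + (1.8)·(1.8)) / 4 = 32.8/4 = 8.2
  S[U,V] = ((3.8)·(0.4) + (-3.2)·(1.4) + (-0.2)·(0.4) + (-2.2)·(0.4) + (1.8)·(-2.6)) / 4 = -8.6/4 = -2.15
  S[V,V] = ((0.4)·(0.4) + (1.4)·(1.4) + (0.4)·(0.4) + (0.4)·(0.4) + (-2.6)·(-2.6)) / 4 = 9.2/4 = 2.3

S is symmetric (S[j,i] = S[i,j]). Assembling:

S = [[8.2, -2.15],
 [-2.15, 2.3]]


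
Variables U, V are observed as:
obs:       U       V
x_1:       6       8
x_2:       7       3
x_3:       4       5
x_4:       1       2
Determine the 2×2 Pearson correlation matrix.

Step 1 — column means:
  mean(U) = (6 + 7 + 4 + 1) / 4 = 18/4 = 4.5
  mean(V) = (8 + 3 + 5 + 2) / 4 = 18/4 = 4.5

Step 2 — sample variances and covariances s[i,j] = (1/(n-1)) · Σ_k (x_{k,i} - mean_i) · (x_{k,j} - mean_j), with n-1 = 3:
  s[U,U] = ((1.5)·(1.5) + (2.5)·(2.5) + (-0.5)·(-0.5) + (-3.5)·(-3.5)) / 3 = 21/3 = 7
  s[U,V] = ((1.5)·(3.5) + (2.5)·(-1.5) + (-0.5)·(0.5) + (-3.5)·(-2.5)) / 3 = 10/3 = 3.3333
  s[V,V] = ((3.5)·(3.5) + (-1.5)·(-1.5) + (0.5)·(0.5) + (-2.5)·(-2.5)) / 3 = 21/3 = 7
  Sample standard deviations s_i = √(s[i,i]):
  s(U) = √(7) = 2.6458
  s(V) = √(7) = 2.6458

Step 3 — r_{ij} = s_{ij} / (s_i · s_j):
  r[U,U] = 1 (diagonal).
  r[U,V] = 3.3333 / (2.6458 · 2.6458) = 3.3333 / 7 = 0.4762
  r[V,V] = 1 (diagonal).

R is symmetric with unit diagonal. Assembling:

R = [[1, 0.4762],
 [0.4762, 1]]


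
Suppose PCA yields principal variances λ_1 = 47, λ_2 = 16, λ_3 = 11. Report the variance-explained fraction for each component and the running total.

Step 1 — total variance = trace(Sigma) = Σ λ_i = 47 + 16 + 11 = 74.

Step 2 — fraction explained by component i = λ_i / Σ λ:
  PC1: 47/74 = 0.6351
  PC2: 16/74 = 0.2162
  PC3: 11/74 = 0.1486

Step 3 — cumulative fraction after k components = (λ_1 + ... + λ_k) / Σ λ:
  k = 1: 47/74 = 0.6351
  k = 2: (47 + 16)/74 = 63/74 = 0.8514
  k = 3: (47 + 16 + 11)/74 = 74/74 = 1

Summary (fraction, with percent):

explained: PC1 0.6351 (63.51%), PC2 0.2162 (21.62%), PC3 0.1486 (14.86%);  cumulative: 0.6351, 0.8514, 1


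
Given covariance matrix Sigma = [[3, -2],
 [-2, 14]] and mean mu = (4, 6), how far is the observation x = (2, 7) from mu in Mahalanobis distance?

Step 1 — centre the observation: (x - mu) = (-2, 1).

Step 2 — invert Sigma. det(Sigma) = 3·14 - (-2)² = 38.
  Sigma^{-1} = (1/det) · [[d, -b], [-b, a]] = [[0.3684, 0.0526],
 [0.0526, 0.0789]].

Step 3 — form the quadratic (x - mu)^T · Sigma^{-1} · (x - mu):
  Sigma^{-1} · (x - mu) = (-0.6842, -0.0263).
  (x - mu)^T · [Sigma^{-1} · (x - mu)] = (-2)·(-0.6842) + (1)·(-0.0263) = 1.3421.

Step 4 — take square root: d = √(1.3421) ≈ 1.1585.

d(x, mu) = √(1.3421) ≈ 1.1585


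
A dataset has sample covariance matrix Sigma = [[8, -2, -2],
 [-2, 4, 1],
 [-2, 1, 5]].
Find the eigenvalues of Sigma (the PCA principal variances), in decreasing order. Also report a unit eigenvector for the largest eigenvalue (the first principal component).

Step 1 — characteristic polynomial p(λ) = det(λI - Sigma) = λ³ - tr·λ² + c_1·λ - det, where tr = trace, c_1 = sum of the principal 2×2 minors, det = det(Sigma):
  tr = 8 + 4 + 5 = 17,
  c_1 = (8·4 - (-2)²) + (8·5 - (-2)²) + (4·5 - (1)²) = 28 + 36 + 19 = 83,
  det = 8·(4·5 - (1)²) - (-2)·((-2)·5 - (1)·(-2)) + (-2)·((-2)·(1) - 4·(-2)) = 8·(19) - (-2)·(-8) + (-2)·(6) = 124.
  So p(λ) = λ³ - 17λ² + 83λ - 124.
Step 2 — look for an integer root (rational root theorem: any rational root is an integer divisor of 124). Testing λ = 4:
  p(4) = 64 - 272 + 332 - 124 = 0  ✓
  Dividing out (λ - 4): p(λ) = (λ - 4)(λ² - 13λ + 31).
Step 3 — remaining eigenvalues from the quadratic λ² - 13λ + 31 = 0:
  Δ = 13² - 4·31 = 169 - 124 = 45,  λ = (13 ± √45)/2 = (13 ± 6.7082)/2 ≈ 9.8541 or 3.1459.
  Sorted: λ_1 = 9.8541,  λ_2 = 4,  λ_3 = 3.1459  (check: sum = 17 = tr ✓).

Step 4 — unit eigenvector for λ_1 ≈ 9.8541: v spans the null space of (Sigma - λ_1 I), whose rows are
  r_1 = (-1.8541, -2, -2),  r_2 = (-2, -5.8541, 1),  r_3 = (-2, 1, -4.8541).
  v is orthogonal to every row, so take v ∝ r_1 × r_2 = ((-2)·(1) - (-2)·(-5.8541), (-2)·(-2) - (-1.8541)·(1), (-1.8541)·(-5.8541) - (-2)·(-2)) ≈ (-13.7082, 5.8541, 6.8541).
  Rescale (multiply by -1 so the first nonzero entry is positive): u = (13.7082, -5.8541, -6.8541).
  ||u|| = √((13.7082)² + (-5.8541)² + (-6.8541)²) = √(269.1641) ≈ 16.4062,  v_1 = u/||u|| ≈ (0.8355, -0.3568, -0.4178) (||v_1|| = 1).

λ_1 = 9.8541,  λ_2 = 4,  λ_3 = 3.1459;  v_1 ≈ (0.8355, -0.3568, -0.4178)


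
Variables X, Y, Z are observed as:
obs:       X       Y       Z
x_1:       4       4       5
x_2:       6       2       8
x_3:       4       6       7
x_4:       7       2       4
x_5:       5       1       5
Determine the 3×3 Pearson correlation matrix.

Step 1 — column means:
  mean(X) = (4 + 6 + 4 + 7 + 5) / 5 = 26/5 = 5.2
  mean(Y) = (4 + 2 + 6 + 2 + 1) / 5 = 15/5 = 3
  mean(Z) = (5 + 8 + 7 + 4 + 5) / 5 = 29/5 = 5.8

Step 2 — sample variances and covariances s[i,j] = (1/(n-1)) · Σ_k (x_{k,i} - mean_i) · (x_{k,j} - mean_j), with n-1 = 4:
  s[X,X] = ((-1.2)·(-1.2) + (0.8)·(0.8) + (-1.2)·(-1.2) + (1.8)·(1.8) + (-0.2)·(-0.2)) / 4 = 6.8/4 = 1.7
  s[X,Y] = ((-1.2)·(1) + (0.8)·(-1) + (-1.2)·(3) + (1.8)·(-1) + (-0.2)·(-2)) / 4 = -7/4 = -1.75
  s[X,Z] = ((-1.2)·(-0.8) + (0.8)·(2.2) + (-1.2)·(1.2) + (1.8)·(-1.8) + (-0.2)·(-0.8)) / 4 = -1.8/4 = -0.45
  s[Y,Y] = ((1)·(1) + (-1)·(-1) + (3)·(3) + (-1)·(-1) + (-2)·(-2)) / 4 = 16/4 = 4
  s[Y,Z] = ((1)·(-0.8) + (-1)·(2.2) + (3)·(1.2) + (-1)·(-1.8) + (-2)·(-0.8)) / 4 = 4/4 = 1
  s[Z,Z] = ((-0.8)·(-0.8) + (2.2)·(2.2) + (1.2)·(1.2) + (-1.8)·(-1.8) + (-0.8)·(-0.8)) / 4 = 10.8/4 = 2.7
  Sample standard deviations s_i = √(s[i,i]):
  s(X) = √(1.7) = 1.3038
  s(Y) = √(4) = 2
  s(Z) = √(2.7) = 1.6432

Step 3 — r_{ij} = s_{ij} / (s_i · s_j):
  r[X,X] = 1 (diagonal).
  r[X,Y] = -1.75 / (1.3038 · 2) = -1.75 / 2.6077 = -0.6711
  r[X,Z] = -0.45 / (1.3038 · 1.6432) = -0.45 / 2.1424 = -0.21
  r[Y,Y] = 1 (diagonal).
  r[Y,Z] = 1 / (2 · 1.6432) = 1 / 3.2863 = 0.3043
  r[Z,Z] = 1 (diagonal).

R is symmetric with unit diagonal. Assembling:

R = [[1, -0.6711, -0.21],
 [-0.6711, 1, 0.3043],
 [-0.21, 0.3043, 1]]


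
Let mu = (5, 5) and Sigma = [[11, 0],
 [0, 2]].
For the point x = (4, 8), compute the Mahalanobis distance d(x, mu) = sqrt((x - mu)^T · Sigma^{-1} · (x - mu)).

Step 1 — centre the observation: (x - mu) = (-1, 3).

Step 2 — invert Sigma. det(Sigma) = 11·2 - (0)² = 22.
  Sigma^{-1} = (1/det) · [[d, -b], [-b, a]] = [[0.0909, 0],
 [0, 0.5]].

Step 3 — form the quadratic (x - mu)^T · Sigma^{-1} · (x - mu):
  Sigma^{-1} · (x - mu) = (-0.0909, 1.5).
  (x - mu)^T · [Sigma^{-1} · (x - mu)] = (-1)·(-0.0909) + (3)·(1.5) = 4.5909.

Step 4 — take square root: d = √(4.5909) ≈ 2.1426.

d(x, mu) = √(4.5909) ≈ 2.1426


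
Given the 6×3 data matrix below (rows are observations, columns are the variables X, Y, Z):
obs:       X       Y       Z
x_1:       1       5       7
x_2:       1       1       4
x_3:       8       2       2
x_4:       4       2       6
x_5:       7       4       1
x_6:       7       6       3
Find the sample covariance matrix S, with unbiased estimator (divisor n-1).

Step 1 — column means:
  mean(X) = (1 + 1 + 8 + 4 + 7 + 7) / 6 = 28/6 = 4.6667
  mean(Y) = (5 + 1 + 2 + 2 + 4 + 6) / 6 = 20/6 = 3.3333
  mean(Z) = (7 + 4 + 2 + 6 + 1 + 3) / 6 = 23/6 = 3.8333

Step 2 — sample covariance S[i,j] = (1/(n-1)) · Σ_k (x_{k,i} - mean_i) · (x_{k,j} - mean_j), with n-1 = 5.
  S[X,X] = ((-3.6667)·(-3.6667) + (-3.6667)·(-3.6667) + (3.3333)·(3.3333) + (-0.6667)·(-0.6667) + (2.3333)·(2.3333) + (2.3333)·(2.3333)) / 5 = 49.3333/5 = 9.8667
  S[X,Y] = ((-3.6667)·(1.6667) + (-3.6667)·(-2.3333) + (3.3333)·(-1.3333) + (-0.6667)·(-1.3333) + (2.3333)·(0.6667) + (2.3333)·(2.6667)) / 5 = 6.6667/5 = 1.3333
  S[X,Z] = ((-3.6667)·(3.1667) + (-3.6667)·(0.1667) + (3.3333)·(-1.8333) + (-0.6667)·(2.1667) + (2.3333)·(-2.8333) + (2.3333)·(-0.8333)) / 5 = -28.3333/5 = -5.6667
  S[Y,Y] = ((1.6667)·(1.6667) + (-2.3333)·(-2.3333) + (-1.3333)·(-1.3333) + (-1.3333)·(-1.3333) + (0.6667)·(0.6667) + (2.6667)·(2.6667)) / 5 = 19.3333/5 = 3.8667
  S[Y,Z] = ((1.6667)·(3.1667) + (-2.3333)·(0.1667) + (-1.3333)·(-1.8333) + (-1.3333)·(2.1667) + (0.6667)·(-2.8333) + (2.6667)·(-0.8333)) / 5 = 0.3333/5 = 0.0667
  S[Z,Z] = ((3.1667)·(3.1667) + (0.1667)·(0.1667) + (-1.8333)·(-1.8333) + (2.1667)·(2.1667) + (-2.8333)·(-2.8333) + (-0.8333)·(-0.8333)) / 5 = 26.8333/5 = 5.3667

S is symmetric (S[j,i] = S[i,j]). Assembling:

S = [[9.8667, 1.3333, -5.6667],
 [1.3333, 3.8667, 0.0667],
 [-5.6667, 0.0667, 5.3667]]


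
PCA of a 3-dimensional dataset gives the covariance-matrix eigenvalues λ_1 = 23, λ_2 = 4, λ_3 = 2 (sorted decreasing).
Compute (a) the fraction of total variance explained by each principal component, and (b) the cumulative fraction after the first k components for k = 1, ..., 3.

Step 1 — total variance = trace(Sigma) = Σ λ_i = 23 + 4 + 2 = 29.

Step 2 — fraction explained by component i = λ_i / Σ λ:
  PC1: 23/29 = 0.7931
  PC2: 4/29 = 0.1379
  PC3: 2/29 = 0.069

Step 3 — cumulative fraction after k components = (λ_1 + ... + λ_k) / Σ λ:
  k = 1: 23/29 = 0.7931
  k = 2: (23 + 4)/29 = 27/29 = 0.931
  k = 3: (23 + 4 + 2)/29 = 29/29 = 1

Summary (fraction, with percent):

explained: PC1 0.7931 (79.31%), PC2 0.1379 (13.79%), PC3 0.069 (6.9%);  cumulative: 0.7931, 0.931, 1


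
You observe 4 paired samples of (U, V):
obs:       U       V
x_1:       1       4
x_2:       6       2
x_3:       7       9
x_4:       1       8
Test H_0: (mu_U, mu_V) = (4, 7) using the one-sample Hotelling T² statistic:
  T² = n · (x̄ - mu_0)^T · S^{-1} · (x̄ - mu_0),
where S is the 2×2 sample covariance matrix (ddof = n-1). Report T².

Step 1 — sample mean vector:
  mean(U) = (1 + 6 + 7 + 1) / 4 = 15/4 = 3.75
  mean(V) = (4 + 2 + 9 + 8) / 4 = 23/4 = 5.75
  x̄ = (3.75, 5.75),  deviation x̄ - mu_0 = (3.75, 5.75) - (4, 7) = (-0.25, -1.25).

Step 2 — sample covariance matrix, S[i,j] = (1/(n-1)) · Σ_k (x_{k,i} - mean_i) · (x_{k,j} - mean_j), divisor n-1 = 3:
  S[U,U] = ((-2.75)·(-2.75) + (2.25)·(2.25) + (3.25)·(3.25) + (-2.75)·(-2.75)) / 3 = 30.75/3 = 10.25
  S[U,V] = ((-2.75)·(-1.75) + (2.25)·(-3.75) + (3.25)·(3.25) + (-2.75)·(2.25)) / 3 = 0.75/3 = 0.25
  S[V,V] = ((-1.75)·(-1.75) + (-3.75)·(-3.75) + (3.25)·(3.25) + (2.25)·(2.25)) / 3 = 32.75/3 = 10.9167
  S = [[10.25, 0.25],
 [0.25, 10.9167]].

Step 3 — invert S. det(S) = 10.25·10.9167 - (0.25)² = 111.8333.
  S^{-1} = (1/det) · [[d, -b], [-b, a]] = [[0.0976, -0.0022],
 [-0.0022, 0.0917]].

Step 4 — quadratic form (x̄ - mu_0)^T · S^{-1} · (x̄ - mu_0):
  S^{-1} · (x̄ - mu_0) = (-0.0216, -0.114),
  (x̄ - mu_0)^T · [...] = (-0.25)·(-0.0216) + (-1.25)·(-0.114) = 0.1479.

Step 5 — scale by n: T² = 4 · 0.1479 = 0.5917.

T² ≈ 0.5917


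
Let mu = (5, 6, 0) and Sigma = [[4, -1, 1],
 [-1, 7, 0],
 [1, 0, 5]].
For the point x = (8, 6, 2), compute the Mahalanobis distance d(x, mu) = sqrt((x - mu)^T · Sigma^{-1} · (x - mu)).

Step 1 — centre the observation: (x - mu) = (3, 0, 2).

Step 2 — invert Sigma (cofactor / det for 3×3, or solve directly):
  Sigma^{-1} = [[0.2734, 0.0391, -0.0547],
 [0.0391, 0.1484, -0.0078],
 [-0.0547, -0.0078, 0.2109]].

Step 3 — form the quadratic (x - mu)^T · Sigma^{-1} · (x - mu):
  Sigma^{-1} · (x - mu) = (0.7109, 0.1016, 0.2578).
  (x - mu)^T · [Sigma^{-1} · (x - mu)] = (3)·(0.7109) + (0)·(0.1016) + (2)·(0.2578) = 2.6484.

Step 4 — take square root: d = √(2.6484) ≈ 1.6274.

d(x, mu) = √(2.6484) ≈ 1.6274


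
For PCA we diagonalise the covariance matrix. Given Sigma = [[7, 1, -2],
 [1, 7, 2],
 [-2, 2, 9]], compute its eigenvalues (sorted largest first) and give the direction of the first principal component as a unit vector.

Step 1 — characteristic polynomial p(λ) = det(λI - Sigma) = λ³ - tr·λ² + c_1·λ - det, where tr = trace, c_1 = sum of the principal 2×2 minors, det = det(Sigma):
  tr = 7 + 7 + 9 = 23,
  c_1 = (7·7 - (1)²) + (7·9 - (-2)²) + (7·9 - (2)²) = 48 + 59 + 59 = 166,
  det = 7·(7·9 - (2)²) - (1)·((1)·9 - (2)·(-2)) + (-2)·((1)·(2) - 7·(-2)) = 7·(59) - (1)·(13) + (-2)·(16) = 368.
  So p(λ) = λ³ - 23λ² + 166λ - 368.
Step 2 — look for an integer root (rational root theorem: any rational root is an integer divisor of 368). Testing λ = 8:
  p(8) = 512 - 1472 + 1328 - 368 = 0  ✓
  Dividing out (λ - 8): p(λ) = (λ - 8)(λ² - 15λ + 46).
Step 3 — remaining eigenvalues from the quadratic λ² - 15λ + 46 = 0:
  Δ = 15² - 4·46 = 225 - 184 = 41,  λ = (15 ± √41)/2 = (15 ± 6.4031)/2 ≈ 10.7016 or 4.2984.
  Sorted: λ_1 = 10.7016,  λ_2 = 8,  λ_3 = 4.2984  (check: sum = 23 = tr ✓).

Step 4 — unit eigenvector for λ_1 ≈ 10.7016: v spans the null space of (Sigma - λ_1 I), whose rows are
  r_1 = (-3.7016, 1, -2),  r_2 = (1, -3.7016, 2),  r_3 = (-2, 2, -1.7016).
  v is orthogonal to every row, so take v ∝ r_1 × r_2 = ((1)·(2) - (-2)·(-3.7016), (-2)·(1) - (-3.7016)·(2), (-3.7016)·(-3.7016) - (1)·(1)) ≈ (-5.4031, 5.4031, 12.7016).
  Rescale (multiply by -1 so the first nonzero entry is positive): u = (5.4031, -5.4031, -12.7016).
  ||u|| = √((5.4031)² + (-5.4031)² + (-12.7016)²) = √(219.7172) ≈ 14.8229,  v_1 = u/||u|| ≈ (0.3645, -0.3645, -0.8569) (||v_1|| = 1).

λ_1 = 10.7016,  λ_2 = 8,  λ_3 = 4.2984;  v_1 ≈ (0.3645, -0.3645, -0.8569)


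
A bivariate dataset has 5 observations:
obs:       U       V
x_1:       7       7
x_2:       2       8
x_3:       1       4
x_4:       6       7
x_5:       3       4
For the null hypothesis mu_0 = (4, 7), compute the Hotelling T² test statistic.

Step 1 — sample mean vector:
  mean(U) = (7 + 2 + 1 + 6 + 3) / 5 = 19/5 = 3.8
  mean(V) = (7 + 8 + 4 + 7 + 4) / 5 = 30/5 = 6
  x̄ = (3.8, 6),  deviation x̄ - mu_0 = (3.8, 6) - (4, 7) = (-0.2, -1).

Step 2 — sample covariance matrix, S[i,j] = (1/(n-1)) · Σ_k (x_{k,i} - mean_i) · (x_{k,j} - mean_j), divisor n-1 = 4:
  S[U,U] = ((3.2)·(3.2) + (-1.8)·(-1.8) + (-2.8)·(-2.8) + (2.2)·(2.2) + (-0.8)·(-0.8)) / 4 = 26.8/4 = 6.7
  S[U,V] = ((3.2)·(1) + (-1.8)·(2) + (-2.8)·(-2) + (2.2)·(1) + (-0.8)·(-2)) / 4 = 9/4 = 2.25
  S[V,V] = ((1)·(1) + (2)·(2) + (-2)·(-2) + (1)·(1) + (-2)·(-2)) / 4 = 14/4 = 3.5
  S = [[6.7, 2.25],
 [2.25, 3.5]].

Step 3 — invert S. det(S) = 6.7·3.5 - (2.25)² = 18.3875.
  S^{-1} = (1/det) · [[d, -b], [-b, a]] = [[0.1903, -0.1224],
 [-0.1224, 0.3644]].

Step 4 — quadratic form (x̄ - mu_0)^T · S^{-1} · (x̄ - mu_0):
  S^{-1} · (x̄ - mu_0) = (0.0843, -0.3399),
  (x̄ - mu_0)^T · [...] = (-0.2)·(0.0843) + (-1)·(-0.3399) = 0.323.

Step 5 — scale by n: T² = 5 · 0.323 = 1.6152.

T² ≈ 1.6152


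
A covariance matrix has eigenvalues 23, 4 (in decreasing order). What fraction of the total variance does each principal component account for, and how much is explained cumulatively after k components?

Step 1 — total variance = trace(Sigma) = Σ λ_i = 23 + 4 = 27.

Step 2 — fraction explained by component i = λ_i / Σ λ:
  PC1: 23/27 = 0.8519
  PC2: 4/27 = 0.1481

Step 3 — cumulative fraction after k components = (λ_1 + ... + λ_k) / Σ λ:
  k = 1: 23/27 = 0.8519
  k = 2: (23 + 4)/27 = 27/27 = 1

Summary (fraction, with percent):

explained: PC1 0.8519 (85.19%), PC2 0.1481 (14.81%);  cumulative: 0.8519, 1


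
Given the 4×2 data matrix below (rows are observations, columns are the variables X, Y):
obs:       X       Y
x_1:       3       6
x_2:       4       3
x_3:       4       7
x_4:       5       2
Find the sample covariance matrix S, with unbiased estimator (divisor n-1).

Step 1 — column means:
  mean(X) = (3 + 4 + 4 + 5) / 4 = 16/4 = 4
  mean(Y) = (6 + 3 + 7 + 2) / 4 = 18/4 = 4.5

Step 2 — sample covariance S[i,j] = (1/(n-1)) · Σ_k (x_{k,i} - mean_i) · (x_{k,j} - mean_j), with n-1 = 3.
  S[X,X] = ((-1)·(-1) + (0)·(0) + (0)·(0) + (1)·(1)) / 3 = 2/3 = 0.6667
  S[X,Y] = ((-1)·(1.5) + (0)·(-1.5) + (0)·(2.5) + (1)·(-2.5)) / 3 = -4/3 = -1.3333
  S[Y,Y] = ((1.5)·(1.5) + (-1.5)·(-1.5) + (2.5)·(2.5) + (-2.5)·(-2.5)) / 3 = 17/3 = 5.6667

S is symmetric (S[j,i] = S[i,j]). Assembling:

S = [[0.6667, -1.3333],
 [-1.3333, 5.6667]]


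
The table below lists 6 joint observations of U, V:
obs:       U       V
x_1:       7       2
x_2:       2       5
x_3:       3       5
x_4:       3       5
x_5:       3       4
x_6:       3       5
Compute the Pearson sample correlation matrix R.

Step 1 — column means:
  mean(U) = (7 + 2 + 3 + 3 + 3 + 3) / 6 = 21/6 = 3.5
  mean(V) = (2 + 5 + 5 + 5 + 4 + 5) / 6 = 26/6 = 4.3333

Step 2 — sample variances and covariances s[i,j] = (1/(n-1)) · Σ_k (x_{k,i} - mean_i) · (x_{k,j} - mean_j), with n-1 = 5:
  s[U,U] = ((3.5)·(3.5) + (-1.5)·(-1.5) + (-0.5)·(-0.5) + (-0.5)·(-0.5) + (-0.5)·(-0.5) + (-0.5)·(-0.5)) / 5 = 15.5/5 = 3.1
  s[U,V] = ((3.5)·(-2.3333) + (-1.5)·(0.6667) + (-0.5)·(0.6667) + (-0.5)·(0.6667) + (-0.5)·(-0.3333) + (-0.5)·(0.6667)) / 5 = -10/5 = -2
  s[V,V] = ((-2.3333)·(-2.3333) + (0.6667)·(0.6667) + (0.6667)·(0.6667) + (0.6667)·(0.6667) + (-0.3333)·(-0.3333) + (0.6667)·(0.6667)) / 5 = 7.3333/5 = 1.4667
  Sample standard deviations s_i = √(s[i,i]):
  s(U) = √(3.1) = 1.7607
  s(V) = √(1.4667) = 1.2111

Step 3 — r_{ij} = s_{ij} / (s_i · s_j):
  r[U,U] = 1 (diagonal).
  r[U,V] = -2 / (1.7607 · 1.2111) = -2 / 2.1323 = -0.938
  r[V,V] = 1 (diagonal).

R is symmetric with unit diagonal. Assembling:

R = [[1, -0.938],
 [-0.938, 1]]


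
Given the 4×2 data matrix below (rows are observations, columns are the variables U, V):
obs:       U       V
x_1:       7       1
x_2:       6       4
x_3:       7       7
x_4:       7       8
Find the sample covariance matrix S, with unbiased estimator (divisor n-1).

Step 1 — column means:
  mean(U) = (7 + 6 + 7 + 7) / 4 = 27/4 = 6.75
  mean(V) = (1 + 4 + 7 + 8) / 4 = 20/4 = 5

Step 2 — sample covariance S[i,j] = (1/(n-1)) · Σ_k (x_{k,i} - mean_i) · (x_{k,j} - mean_j), with n-1 = 3.
  S[U,U] = ((0.25)·(0.25) + (-0.75)·(-0.75) + (0.25)·(0.25) + (0.25)·(0.25)) / 3 = 0.75/3 = 0.25
  S[U,V] = ((0.25)·(-4) + (-0.75)·(-1) + (0.25)·(2) + (0.25)·(3)) / 3 = 1/3 = 0.3333
  S[V,V] = ((-4)·(-4) + (-1)·(-1) + (2)·(2) + (3)·(3)) / 3 = 30/3 = 10

S is symmetric (S[j,i] = S[i,j]). Assembling:

S = [[0.25, 0.3333],
 [0.3333, 10]]


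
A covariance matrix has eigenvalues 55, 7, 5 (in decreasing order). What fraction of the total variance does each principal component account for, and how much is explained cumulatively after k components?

Step 1 — total variance = trace(Sigma) = Σ λ_i = 55 + 7 + 5 = 67.

Step 2 — fraction explained by component i = λ_i / Σ λ:
  PC1: 55/67 = 0.8209
  PC2: 7/67 = 0.1045
  PC3: 5/67 = 0.0746

Step 3 — cumulative fraction after k components = (λ_1 + ... + λ_k) / Σ λ:
  k = 1: 55/67 = 0.8209
  k = 2: (55 + 7)/67 = 62/67 = 0.9254
  k = 3: (55 + 7 + 5)/67 = 67/67 = 1

Summary (fraction, with percent):

explained: PC1 0.8209 (82.09%), PC2 0.1045 (10.45%), PC3 0.0746 (7.46%);  cumulative: 0.8209, 0.9254, 1


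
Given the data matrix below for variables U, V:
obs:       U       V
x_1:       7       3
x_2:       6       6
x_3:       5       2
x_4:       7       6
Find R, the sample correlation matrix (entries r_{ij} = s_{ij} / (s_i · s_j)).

Step 1 — column means:
  mean(U) = (7 + 6 + 5 + 7) / 4 = 25/4 = 6.25
  mean(V) = (3 + 6 + 2 + 6) / 4 = 17/4 = 4.25

Step 2 — sample variances and covariances s[i,j] = (1/(n-1)) · Σ_k (x_{k,i} - mean_i) · (x_{k,j} - mean_j), with n-1 = 3:
  s[U,U] = ((0.75)·(0.75) + (-0.25)·(-0.25) + (-1.25)·(-1.25) + (0.75)·(0.75)) / 3 = 2.75/3 = 0.9167
  s[U,V] = ((0.75)·(-1.25) + (-0.25)·(1.75) + (-1.25)·(-2.25) + (0.75)·(1.75)) / 3 = 2.75/3 = 0.9167
  s[V,V] = ((-1.25)·(-1.25) + (1.75)·(1.75) + (-2.25)·(-2.25) + (1.75)·(1.75)) / 3 = 12.75/3 = 4.25
  Sample standard deviations s_i = √(s[i,i]):
  s(U) = √(0.9167) = 0.9574
  s(V) = √(4.25) = 2.0616

Step 3 — r_{ij} = s_{ij} / (s_i · s_j):
  r[U,U] = 1 (diagonal).
  r[U,V] = 0.9167 / (0.9574 · 2.0616) = 0.9167 / 1.9738 = 0.4644
  r[V,V] = 1 (diagonal).

R is symmetric with unit diagonal. Assembling:

R = [[1, 0.4644],
 [0.4644, 1]]


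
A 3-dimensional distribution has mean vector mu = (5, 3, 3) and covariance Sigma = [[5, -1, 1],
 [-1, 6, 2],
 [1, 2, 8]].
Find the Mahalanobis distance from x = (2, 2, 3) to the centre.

Step 1 — centre the observation: (x - mu) = (-3, -1, 0).

Step 2 — invert Sigma (cofactor / det for 3×3, or solve directly):
  Sigma^{-1} = [[0.2178, 0.0495, -0.0396],
 [0.0495, 0.1931, -0.0545],
 [-0.0396, -0.0545, 0.1436]].

Step 3 — form the quadratic (x - mu)^T · Sigma^{-1} · (x - mu):
  Sigma^{-1} · (x - mu) = (-0.703, -0.3416, 0.1733).
  (x - mu)^T · [Sigma^{-1} · (x - mu)] = (-3)·(-0.703) + (-1)·(-0.3416) + (0)·(0.1733) = 2.4505.

Step 4 — take square root: d = √(2.4505) ≈ 1.5654.

d(x, mu) = √(2.4505) ≈ 1.5654


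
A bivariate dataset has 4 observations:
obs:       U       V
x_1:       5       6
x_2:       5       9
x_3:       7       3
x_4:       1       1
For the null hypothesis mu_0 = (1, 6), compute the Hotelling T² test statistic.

Step 1 — sample mean vector:
  mean(U) = (5 + 5 + 7 + 1) / 4 = 18/4 = 4.5
  mean(V) = (6 + 9 + 3 + 1) / 4 = 19/4 = 4.75
  x̄ = (4.5, 4.75),  deviation x̄ - mu_0 = (4.5, 4.75) - (1, 6) = (3.5, -1.25).

Step 2 — sample covariance matrix, S[i,j] = (1/(n-1)) · Σ_k (x_{k,i} - mean_i) · (x_{k,j} - mean_j), divisor n-1 = 3:
  S[U,U] = ((0.5)·(0.5) + (0.5)·(0.5) + (2.5)·(2.5) + (-3.5)·(-3.5)) / 3 = 19/3 = 6.3333
  S[U,V] = ((0.5)·(1.25) + (0.5)·(4.25) + (2.5)·(-1.75) + (-3.5)·(-3.75)) / 3 = 11.5/3 = 3.8333
  S[V,V] = ((1.25)·(1.25) + (4.25)·(4.25) + (-1.75)·(-1.75) + (-3.75)·(-3.75)) / 3 = 36.75/3 = 12.25
  S = [[6.3333, 3.8333],
 [3.8333, 12.25]].

Step 3 — invert S. det(S) = 6.3333·12.25 - (3.8333)² = 62.8889.
  S^{-1} = (1/det) · [[d, -b], [-b, a]] = [[0.1948, -0.061],
 [-0.061, 0.1007]].

Step 4 — quadratic form (x̄ - mu_0)^T · S^{-1} · (x̄ - mu_0):
  S^{-1} · (x̄ - mu_0) = (0.758, -0.3392),
  (x̄ - mu_0)^T · [...] = (3.5)·(0.758) + (-1.25)·(-0.3392) = 3.0769.

Step 5 — scale by n: T² = 4 · 3.0769 = 12.3074.

T² ≈ 12.3074


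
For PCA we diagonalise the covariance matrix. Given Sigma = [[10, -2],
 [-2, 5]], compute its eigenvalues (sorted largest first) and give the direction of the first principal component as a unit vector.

Step 1 — characteristic polynomial of 2×2 Sigma:
  det(Sigma - λI) = λ² - trace · λ + det = 0.
  trace = 10 + 5 = 15, det = 10·5 - (-2)² = 46.
Step 2 — discriminant:
  Δ = trace² - 4·det = 225 - 184 = 41.
Step 3 — eigenvalues:
  λ = (trace ± √Δ)/2 = (15 ± 6.4031)/2,
  λ_1 = 10.7016,  λ_2 = 4.2984.

Step 4 — unit eigenvector for λ_1: solve (Sigma - λ_1 I)v = 0. First row:
  (10 - 10.7016)·v_x + (-2)·v_y = 0, i.e. (-0.7016)·v_x + (-2)·v_y = 0,
  so v ∝ (b, λ_1 - a) = (-2, 0.7016); multiply by -1 so the first entry is positive: u = (2, -0.7016).
  ||u|| = √((2)² + (-0.7016)²) = √(4.4922) ≈ 2.1195,
  v_1 = u/||u|| ≈ (0.9436, -0.331) (||v_1|| = 1).

λ_1 = 10.7016,  λ_2 = 4.2984;  v_1 ≈ (0.9436, -0.331)


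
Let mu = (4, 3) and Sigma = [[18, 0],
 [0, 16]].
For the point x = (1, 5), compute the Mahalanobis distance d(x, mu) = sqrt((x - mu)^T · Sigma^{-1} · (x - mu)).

Step 1 — centre the observation: (x - mu) = (-3, 2).

Step 2 — invert Sigma. det(Sigma) = 18·16 - (0)² = 288.
  Sigma^{-1} = (1/det) · [[d, -b], [-b, a]] = [[0.0556, 0],
 [0, 0.0625]].

Step 3 — form the quadratic (x - mu)^T · Sigma^{-1} · (x - mu):
  Sigma^{-1} · (x - mu) = (-0.1667, 0.125).
  (x - mu)^T · [Sigma^{-1} · (x - mu)] = (-3)·(-0.1667) + (2)·(0.125) = 0.75.

Step 4 — take square root: d = √(0.75) ≈ 0.866.

d(x, mu) = √(0.75) ≈ 0.866


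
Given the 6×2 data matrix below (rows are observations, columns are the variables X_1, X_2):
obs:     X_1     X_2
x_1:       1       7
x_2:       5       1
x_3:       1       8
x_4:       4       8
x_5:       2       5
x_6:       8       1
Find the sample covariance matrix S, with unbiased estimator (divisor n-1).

Step 1 — column means:
  mean(X_1) = (1 + 5 + 1 + 4 + 2 + 8) / 6 = 21/6 = 3.5
  mean(X_2) = (7 + 1 + 8 + 8 + 5 + 1) / 6 = 30/6 = 5

Step 2 — sample covariance S[i,j] = (1/(n-1)) · Σ_k (x_{k,i} - mean_i) · (x_{k,j} - mean_j), with n-1 = 5.
  S[X_1,X_1] = ((-2.5)·(-2.5) + (1.5)·(1.5) + (-2.5)·(-2.5) + (0.5)·(0.5) + (-1.5)·(-1.5) + (4.5)·(4.5)) / 5 = 37.5/5 = 7.5
  S[X_1,X_2] = ((-2.5)·(2) + (1.5)·(-4) + (-2.5)·(3) + (0.5)·(3) + (-1.5)·(0) + (4.5)·(-4)) / 5 = -35/5 = -7
  S[X_2,X_2] = ((2)·(2) + (-4)·(-4) + (3)·(3) + (3)·(3) + (0)·(0) + (-4)·(-4)) / 5 = 54/5 = 10.8

S is symmetric (S[j,i] = S[i,j]). Assembling:

S = [[7.5, -7],
 [-7, 10.8]]
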